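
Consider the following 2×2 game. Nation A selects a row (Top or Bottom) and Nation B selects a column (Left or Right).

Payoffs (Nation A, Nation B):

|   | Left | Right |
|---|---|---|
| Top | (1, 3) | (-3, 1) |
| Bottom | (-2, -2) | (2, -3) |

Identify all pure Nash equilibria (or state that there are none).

(Top, Left): Nation A gets 1 ≥ -2 from Bottom, and Nation B gets 3 ≥ 1 from Right — Nash equilibrium.
(Top, Right): Nation A prefers Bottom (2 > -3); Nation B prefers Left (3 > 1) — not an equilibrium.
(Bottom, Left): Nation A prefers Top (1 > -2) — not an equilibrium.
(Bottom, Right): Nation B prefers Left (-2 > -3) — not an equilibrium.

(Top, Left)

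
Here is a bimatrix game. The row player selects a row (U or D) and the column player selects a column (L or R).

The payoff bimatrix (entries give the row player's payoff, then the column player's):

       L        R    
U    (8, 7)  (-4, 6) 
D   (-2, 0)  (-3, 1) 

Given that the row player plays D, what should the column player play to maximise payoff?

R

Against D, the column player earns 0 from L and 1 from R.
So R is the best response.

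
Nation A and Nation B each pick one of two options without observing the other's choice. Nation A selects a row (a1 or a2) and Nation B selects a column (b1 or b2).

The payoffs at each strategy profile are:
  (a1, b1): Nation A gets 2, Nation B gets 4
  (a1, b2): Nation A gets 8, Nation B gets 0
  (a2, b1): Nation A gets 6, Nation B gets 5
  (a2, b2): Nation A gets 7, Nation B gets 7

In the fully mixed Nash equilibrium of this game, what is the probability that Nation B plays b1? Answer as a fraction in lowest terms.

1/5

Let y be the probability that Nation B plays b1. In a completely mixed equilibrium, Nation A must be indifferent between a1 and a2.
Nation A's expected payoff from a1 is 2y + 8(1−y); from a2 it is 6y + 7(1−y).
Setting these equal: −6y + 8 = −y + 7, so y = 1/5.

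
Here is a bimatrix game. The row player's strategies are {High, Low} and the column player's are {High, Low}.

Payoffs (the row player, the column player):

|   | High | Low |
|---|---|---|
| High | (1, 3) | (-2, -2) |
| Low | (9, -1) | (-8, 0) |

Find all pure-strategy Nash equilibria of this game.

none

(High, High): the row player prefers Low (9 > 1) — not an equilibrium.
(High, Low): the column player prefers High (3 > -2) — not an equilibrium.
(Low, High): the column player prefers Low (0 > -1) — not an equilibrium.
(Low, Low): the row player prefers High (-2 > -8) — not an equilibrium.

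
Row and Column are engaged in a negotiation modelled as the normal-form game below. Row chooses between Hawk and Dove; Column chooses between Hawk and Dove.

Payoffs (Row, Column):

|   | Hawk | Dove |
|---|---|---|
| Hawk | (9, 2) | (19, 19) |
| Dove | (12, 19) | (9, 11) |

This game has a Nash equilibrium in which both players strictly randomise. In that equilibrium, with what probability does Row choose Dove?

17/25

Let r be the probability that Row plays Hawk. In a completely mixed equilibrium, Column must be indifferent between Hawk and Dove.
Column's expected payoff from Hawk is 2r + 19(1−r); from Dove it is 19r + 11(1−r).
Setting these equal: −17r + 19 = 8r + 11, so r = 8/25.
Therefore Row plays Dove with probability 1 − 8/25 = 17/25.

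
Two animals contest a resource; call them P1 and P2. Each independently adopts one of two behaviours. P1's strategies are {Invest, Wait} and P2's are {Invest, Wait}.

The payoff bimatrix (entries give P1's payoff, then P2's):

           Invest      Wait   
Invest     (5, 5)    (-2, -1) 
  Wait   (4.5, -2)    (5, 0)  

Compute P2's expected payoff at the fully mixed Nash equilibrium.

First find x, the probability P1 plays Invest, from P2's indifference between Invest and Wait: 5x − 2(1−x) = −x, giving x = 1/4.
Since P2 is indifferent in equilibrium, P2's expected payoff equals the payoff from either column against (1/4, 3/4). Using Invest: 5(1/4) − 2(3/4) = -1/4.

-1/4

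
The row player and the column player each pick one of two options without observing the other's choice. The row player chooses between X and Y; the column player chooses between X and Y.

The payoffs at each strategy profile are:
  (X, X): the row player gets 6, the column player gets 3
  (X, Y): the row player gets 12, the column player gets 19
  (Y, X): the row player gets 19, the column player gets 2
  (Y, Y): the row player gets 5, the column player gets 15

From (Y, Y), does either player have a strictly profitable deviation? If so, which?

The row player

The row player at (Y, Y) earns 5; deviating to X yields 12 — a strict improvement.
The column player earns 15; deviating to X yields 2 — not better.
Only the row player has a strictly profitable deviation.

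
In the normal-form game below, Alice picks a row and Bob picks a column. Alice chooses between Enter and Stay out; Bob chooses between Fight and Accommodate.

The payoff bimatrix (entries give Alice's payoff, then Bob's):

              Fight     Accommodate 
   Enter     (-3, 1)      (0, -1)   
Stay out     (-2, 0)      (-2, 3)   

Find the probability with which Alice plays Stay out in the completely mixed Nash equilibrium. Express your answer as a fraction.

2/5

Let r be the probability that Alice plays Enter. In a completely mixed equilibrium, Bob must be indifferent between Fight and Accommodate.
Bob's expected payoff from Fight is r; from Accommodate it is −r + 3(1−r).
Setting these equal: r = −4r + 3, so r = 3/5.
Therefore Alice plays Stay out with probability 1 − 3/5 = 2/5.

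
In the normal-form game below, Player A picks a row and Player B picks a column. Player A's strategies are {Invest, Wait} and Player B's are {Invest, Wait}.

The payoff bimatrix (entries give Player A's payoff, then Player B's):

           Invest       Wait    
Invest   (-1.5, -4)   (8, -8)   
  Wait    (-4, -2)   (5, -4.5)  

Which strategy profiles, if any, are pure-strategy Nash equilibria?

(Invest, Invest)

(Invest, Invest): Player A gets -1.5 ≥ -4 from Wait, and Player B gets -4 ≥ -8 from Wait — Nash equilibrium.
(Invest, Wait): Player B prefers Invest (-4 > -8) — not an equilibrium.
(Wait, Invest): Player A prefers Invest (-1.5 > -4) — not an equilibrium.
(Wait, Wait): Player A prefers Invest (8 > 5); Player B prefers Invest (-2 > -4.5) — not an equilibrium.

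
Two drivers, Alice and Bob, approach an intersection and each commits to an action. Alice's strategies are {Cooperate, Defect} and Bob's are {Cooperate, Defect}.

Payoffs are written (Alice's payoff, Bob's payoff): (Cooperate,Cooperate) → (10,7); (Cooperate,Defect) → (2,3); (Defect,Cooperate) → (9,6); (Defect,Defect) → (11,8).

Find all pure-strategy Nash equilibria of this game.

(Cooperate, Cooperate) and (Defect, Defect)

(Cooperate, Cooperate): Alice gets 10 ≥ 9 from Defect, and Bob gets 7 ≥ 3 from Defect — Nash equilibrium.
(Cooperate, Defect): Alice prefers Defect (11 > 2); Bob prefers Cooperate (7 > 3) — not an equilibrium.
(Defect, Cooperate): Alice prefers Cooperate (10 > 9); Bob prefers Defect (8 > 6) — not an equilibrium.
(Defect, Defect): Alice gets 11 ≥ 2 from Cooperate, and Bob gets 8 ≥ 6 from Cooperate — Nash equilibrium.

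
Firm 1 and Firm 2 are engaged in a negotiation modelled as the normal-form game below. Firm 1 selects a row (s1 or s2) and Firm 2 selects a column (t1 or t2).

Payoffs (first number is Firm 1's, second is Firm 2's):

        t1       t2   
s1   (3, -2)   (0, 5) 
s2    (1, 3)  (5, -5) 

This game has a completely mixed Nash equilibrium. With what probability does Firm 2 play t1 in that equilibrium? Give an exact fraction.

Let y be the probability that Firm 2 plays t1. In a completely mixed equilibrium, Firm 1 must be indifferent between s1 and s2.
Firm 1's expected payoff from s1 is 3y; from s2 it is y + 5(1−y).
Setting these equal: 3y = −4y + 5, so y = 5/7.

5/7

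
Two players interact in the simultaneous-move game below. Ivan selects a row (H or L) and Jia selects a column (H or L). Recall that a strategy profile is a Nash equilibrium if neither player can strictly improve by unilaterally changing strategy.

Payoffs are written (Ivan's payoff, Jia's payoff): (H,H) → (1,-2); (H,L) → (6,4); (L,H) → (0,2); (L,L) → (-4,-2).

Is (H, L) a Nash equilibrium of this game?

At (H, L), Ivan earns 6; switching to L would give -4, so Ivan has no profitable deviation.
Jia earns 4; switching to H would give -2, so Jia has no profitable deviation.
Neither player can gain by a unilateral deviation, so this profile is a Nash equilibrium.

Yes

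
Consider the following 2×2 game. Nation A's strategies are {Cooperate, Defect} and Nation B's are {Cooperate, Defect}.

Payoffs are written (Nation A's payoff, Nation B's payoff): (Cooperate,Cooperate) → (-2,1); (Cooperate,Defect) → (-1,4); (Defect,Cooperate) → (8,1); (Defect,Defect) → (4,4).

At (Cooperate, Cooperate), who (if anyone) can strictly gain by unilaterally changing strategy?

Both

Nation A at (Cooperate, Cooperate) earns -2; deviating to Defect yields 8 — a strict improvement.
Nation B earns 1; deviating to Defect yields 4 — a strict improvement.
Both Nation A and Nation B have strictly profitable deviations.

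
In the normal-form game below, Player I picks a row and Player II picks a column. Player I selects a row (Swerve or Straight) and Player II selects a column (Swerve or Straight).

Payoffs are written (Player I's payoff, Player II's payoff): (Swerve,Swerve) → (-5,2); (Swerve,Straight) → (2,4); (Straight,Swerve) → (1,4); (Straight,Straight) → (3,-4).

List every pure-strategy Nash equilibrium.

(Straight, Swerve)

(Swerve, Swerve): Player I prefers Straight (1 > -5); Player II prefers Straight (4 > 2) — not an equilibrium.
(Swerve, Straight): Player I prefers Straight (3 > 2) — not an equilibrium.
(Straight, Swerve): Player I gets 1 ≥ -5 from Swerve, and Player II gets 4 ≥ -4 from Straight — Nash equilibrium.
(Straight, Straight): Player II prefers Swerve (4 > -4) — not an equilibrium.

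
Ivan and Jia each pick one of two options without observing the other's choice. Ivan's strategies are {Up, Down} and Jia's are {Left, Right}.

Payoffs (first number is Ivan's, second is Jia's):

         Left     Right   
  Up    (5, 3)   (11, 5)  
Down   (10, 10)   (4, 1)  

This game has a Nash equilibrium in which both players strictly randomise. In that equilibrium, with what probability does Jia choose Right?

Let y be the probability that Jia plays Left. In a completely mixed equilibrium, Ivan must be indifferent between Up and Down.
Ivan's expected payoff from Up is 5y + 11(1−y); from Down it is 10y + 4(1−y).
Setting these equal: −6y + 11 = 6y + 4, so y = 7/12.
Therefore Jia plays Right with probability 1 − 7/12 = 5/12.

5/12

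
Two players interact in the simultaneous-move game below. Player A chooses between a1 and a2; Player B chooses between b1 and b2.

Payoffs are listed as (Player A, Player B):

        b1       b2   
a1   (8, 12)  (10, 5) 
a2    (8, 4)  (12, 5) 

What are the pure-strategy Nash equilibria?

(a1, b1) and (a2, b2)

(a1, b1): Player A gets 8 ≥ 8 from a2, and Player B gets 12 ≥ 5 from b2 — Nash equilibrium.
(a1, b2): Player A prefers a2 (12 > 10); Player B prefers b1 (12 > 5) — not an equilibrium.
(a2, b1): Player B prefers b2 (5 > 4) — not an equilibrium.
(a2, b2): Player A gets 12 ≥ 10 from a1, and Player B gets 5 ≥ 4 from b1 — Nash equilibrium.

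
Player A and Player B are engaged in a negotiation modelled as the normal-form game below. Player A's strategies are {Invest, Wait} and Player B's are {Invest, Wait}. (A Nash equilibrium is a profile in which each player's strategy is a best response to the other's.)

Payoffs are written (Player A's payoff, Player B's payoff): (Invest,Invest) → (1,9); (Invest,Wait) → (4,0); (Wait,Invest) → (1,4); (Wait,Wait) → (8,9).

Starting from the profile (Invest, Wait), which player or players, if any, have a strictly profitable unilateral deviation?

Player A at (Invest, Wait) earns 4; deviating to Wait yields 8 — a strict improvement.
Player B earns 0; deviating to Invest yields 9 — a strict improvement.
Both Player A and Player B have strictly profitable deviations.

Both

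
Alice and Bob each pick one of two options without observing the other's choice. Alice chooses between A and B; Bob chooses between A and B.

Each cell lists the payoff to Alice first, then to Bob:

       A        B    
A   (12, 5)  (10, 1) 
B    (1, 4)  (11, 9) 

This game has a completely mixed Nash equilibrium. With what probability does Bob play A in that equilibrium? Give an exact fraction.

Let y be the probability that Bob plays A. In a completely mixed equilibrium, Alice must be indifferent between A and B.
Alice's expected payoff from A is 12y + 10(1−y); from B it is y + 11(1−y).
Setting these equal: 2y + 10 = −10y + 11, so y = 1/12.

1/12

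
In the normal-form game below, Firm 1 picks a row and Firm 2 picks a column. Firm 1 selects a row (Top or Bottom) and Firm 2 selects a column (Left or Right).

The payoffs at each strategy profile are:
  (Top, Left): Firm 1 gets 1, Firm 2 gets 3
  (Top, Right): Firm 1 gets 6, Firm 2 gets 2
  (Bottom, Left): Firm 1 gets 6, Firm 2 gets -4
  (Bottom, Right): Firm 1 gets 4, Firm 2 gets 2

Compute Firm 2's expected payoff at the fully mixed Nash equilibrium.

2

First find p, the probability Firm 1 plays Top, from Firm 2's indifference between Left and Right: 3p − 4(1−p) = 2p + 2(1−p), giving p = 6/7.
Since Firm 2 is indifferent in equilibrium, Firm 2's expected payoff equals the payoff from either column against (6/7, 1/7). Using Left: 3(6/7) − 4(1/7) = 2.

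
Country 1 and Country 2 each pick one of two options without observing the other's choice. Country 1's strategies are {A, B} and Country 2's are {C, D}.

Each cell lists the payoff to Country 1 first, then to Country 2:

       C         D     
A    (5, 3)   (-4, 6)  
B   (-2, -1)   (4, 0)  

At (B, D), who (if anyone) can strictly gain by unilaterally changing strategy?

Neither

Country 1 at (B, D) earns 4; deviating to A yields -4 — not better.
Country 2 earns 0; deviating to C yields -1 — not better.
Neither player can strictly improve; the profile is a Nash equilibrium.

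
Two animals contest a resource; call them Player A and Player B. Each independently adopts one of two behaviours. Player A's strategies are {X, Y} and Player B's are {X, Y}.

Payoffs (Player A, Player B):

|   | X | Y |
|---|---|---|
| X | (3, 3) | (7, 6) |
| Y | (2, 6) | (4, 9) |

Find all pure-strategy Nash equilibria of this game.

(X, Y)

(X, X): Player B prefers Y (6 > 3) — not an equilibrium.
(X, Y): Player A gets 7 ≥ 4 from Y, and Player B gets 6 ≥ 3 from X — Nash equilibrium.
(Y, X): Player A prefers X (3 > 2); Player B prefers Y (9 > 6) — not an equilibrium.
(Y, Y): Player A prefers X (7 > 4) — not an equilibrium.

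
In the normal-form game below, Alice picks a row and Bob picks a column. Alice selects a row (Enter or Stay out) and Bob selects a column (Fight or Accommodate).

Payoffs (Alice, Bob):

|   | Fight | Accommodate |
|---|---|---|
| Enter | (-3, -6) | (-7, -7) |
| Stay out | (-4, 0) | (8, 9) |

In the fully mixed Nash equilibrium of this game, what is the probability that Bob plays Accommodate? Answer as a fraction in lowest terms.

Let q be the probability that Bob plays Fight. In a completely mixed equilibrium, Alice must be indifferent between Enter and Stay out.
Alice's expected payoff from Enter is −3q − 7(1−q); from Stay out it is −4q + 8(1−q).
Setting these equal: 4q − 7 = −12q + 8, so q = 15/16.
Therefore Bob plays Accommodate with probability 1 − 15/16 = 1/16.

1/16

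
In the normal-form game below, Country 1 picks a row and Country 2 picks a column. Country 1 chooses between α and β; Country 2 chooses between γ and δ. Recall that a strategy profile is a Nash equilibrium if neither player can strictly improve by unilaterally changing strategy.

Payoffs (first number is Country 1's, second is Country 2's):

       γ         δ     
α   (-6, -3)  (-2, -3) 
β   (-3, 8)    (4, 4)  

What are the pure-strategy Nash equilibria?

(α, γ): Country 1 prefers β (-3 > -6) — not an equilibrium.
(α, δ): Country 1 prefers β (4 > -2) — not an equilibrium.
(β, γ): Country 1 gets -3 ≥ -6 from α, and Country 2 gets 8 ≥ 4 from δ — Nash equilibrium.
(β, δ): Country 2 prefers γ (8 > 4) — not an equilibrium.

(β, γ)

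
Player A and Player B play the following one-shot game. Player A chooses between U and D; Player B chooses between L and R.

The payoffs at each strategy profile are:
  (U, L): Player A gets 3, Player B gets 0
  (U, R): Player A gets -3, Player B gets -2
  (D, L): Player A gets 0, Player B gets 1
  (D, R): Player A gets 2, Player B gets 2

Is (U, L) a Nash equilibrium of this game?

At (U, L), Player A earns 3; switching to D would give 0, so Player A has no profitable deviation.
Player B earns 0; switching to R would give -2, so Player B has no profitable deviation.
Neither player can gain by a unilateral deviation, so this profile is a Nash equilibrium.

Yes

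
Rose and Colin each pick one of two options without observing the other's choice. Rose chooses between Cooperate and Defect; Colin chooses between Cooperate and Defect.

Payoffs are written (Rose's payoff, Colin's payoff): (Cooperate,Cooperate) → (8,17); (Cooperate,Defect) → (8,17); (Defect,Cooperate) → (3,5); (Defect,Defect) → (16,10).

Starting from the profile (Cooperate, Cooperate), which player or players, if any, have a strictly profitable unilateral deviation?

Neither

Rose at (Cooperate, Cooperate) earns 8; deviating to Defect yields 3 — not better.
Colin earns 17; deviating to Defect yields 17 — not better.
Neither player can strictly improve; the profile is a Nash equilibrium.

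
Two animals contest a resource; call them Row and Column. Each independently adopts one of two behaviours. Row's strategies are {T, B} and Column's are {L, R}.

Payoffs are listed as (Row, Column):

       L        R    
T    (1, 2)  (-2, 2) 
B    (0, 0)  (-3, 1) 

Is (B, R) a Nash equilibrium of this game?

At (B, R), Row earns -3; switching to T would give -2, so Row would deviate.
Column earns 1; switching to L would give 0, so Column has no profitable deviation.
Since at least one player can profitably deviate, this is not a Nash equilibrium.

No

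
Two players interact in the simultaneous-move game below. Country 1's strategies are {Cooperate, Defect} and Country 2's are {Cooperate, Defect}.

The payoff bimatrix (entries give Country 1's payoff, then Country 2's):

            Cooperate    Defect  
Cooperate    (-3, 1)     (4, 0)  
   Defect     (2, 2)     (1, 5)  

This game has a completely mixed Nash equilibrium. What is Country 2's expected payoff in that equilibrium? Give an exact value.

First find p, the probability Country 1 plays Cooperate, from Country 2's indifference between Cooperate and Defect: p + 2(1−p) = 5(1−p), giving p = 3/4.
Since Country 2 is indifferent in equilibrium, Country 2's expected payoff equals the payoff from either column against (3/4, 1/4). Using Cooperate: (3/4) + 2(1/4) = 5/4.

5/4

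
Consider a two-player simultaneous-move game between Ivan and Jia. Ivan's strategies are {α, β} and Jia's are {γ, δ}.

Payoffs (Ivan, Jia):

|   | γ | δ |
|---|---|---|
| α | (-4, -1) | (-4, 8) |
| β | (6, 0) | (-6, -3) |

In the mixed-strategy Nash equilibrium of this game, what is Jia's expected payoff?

-1/4

First find p, the probability Ivan plays α, from Jia's indifference between γ and δ: −p = 8p − 3(1−p), giving p = 1/4.
Since Jia is indifferent in equilibrium, Jia's expected payoff equals the payoff from either column against (1/4, 3/4). Using γ: −(1/4) = -1/4.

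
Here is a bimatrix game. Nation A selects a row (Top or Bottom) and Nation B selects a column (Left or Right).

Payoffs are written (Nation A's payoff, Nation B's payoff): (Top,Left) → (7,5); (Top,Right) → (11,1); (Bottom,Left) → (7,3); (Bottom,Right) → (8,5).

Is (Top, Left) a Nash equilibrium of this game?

Yes

At (Top, Left), Nation A earns 7; switching to Bottom would give 7, so Nation A has no profitable deviation.
Nation B earns 5; switching to Right would give 1, so Nation B has no profitable deviation.
Neither player can gain by a unilateral deviation, so this profile is a Nash equilibrium.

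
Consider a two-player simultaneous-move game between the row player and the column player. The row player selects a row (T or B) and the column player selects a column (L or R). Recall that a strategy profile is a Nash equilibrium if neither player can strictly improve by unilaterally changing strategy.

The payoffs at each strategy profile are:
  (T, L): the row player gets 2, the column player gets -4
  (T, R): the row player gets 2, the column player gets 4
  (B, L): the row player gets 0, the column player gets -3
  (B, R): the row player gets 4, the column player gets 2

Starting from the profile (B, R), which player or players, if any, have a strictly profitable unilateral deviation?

Neither

The row player at (B, R) earns 4; deviating to T yields 2 — not better.
The column player earns 2; deviating to L yields -3 — not better.
Neither player can strictly improve; the profile is a Nash equilibrium.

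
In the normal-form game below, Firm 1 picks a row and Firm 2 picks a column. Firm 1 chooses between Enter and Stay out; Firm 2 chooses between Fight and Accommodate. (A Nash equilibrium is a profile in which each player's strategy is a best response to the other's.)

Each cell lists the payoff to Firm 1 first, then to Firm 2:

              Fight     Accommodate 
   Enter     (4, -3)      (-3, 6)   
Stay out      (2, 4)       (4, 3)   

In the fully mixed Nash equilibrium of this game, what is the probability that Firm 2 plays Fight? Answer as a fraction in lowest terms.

Let q be the probability that Firm 2 plays Fight. In a completely mixed equilibrium, Firm 1 must be indifferent between Enter and Stay out.
Firm 1's expected payoff from Enter is 4q − 3(1−q); from Stay out it is 2q + 4(1−q).
Setting these equal: 7q − 3 = −2q + 4, so q = 7/9.

7/9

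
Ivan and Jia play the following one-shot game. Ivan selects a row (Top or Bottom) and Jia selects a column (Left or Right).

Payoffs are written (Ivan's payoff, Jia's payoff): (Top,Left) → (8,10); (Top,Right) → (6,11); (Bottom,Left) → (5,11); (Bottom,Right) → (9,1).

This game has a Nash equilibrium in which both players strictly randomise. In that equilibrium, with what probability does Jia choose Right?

Let q be the probability that Jia plays Left. In a completely mixed equilibrium, Ivan must be indifferent between Top and Bottom.
Ivan's expected payoff from Top is 8q + 6(1−q); from Bottom it is 5q + 9(1−q).
Setting these equal: 2q + 6 = −4q + 9, so q = 1/2.
Therefore Jia plays Right with probability 1 − 1/2 = 1/2.

1/2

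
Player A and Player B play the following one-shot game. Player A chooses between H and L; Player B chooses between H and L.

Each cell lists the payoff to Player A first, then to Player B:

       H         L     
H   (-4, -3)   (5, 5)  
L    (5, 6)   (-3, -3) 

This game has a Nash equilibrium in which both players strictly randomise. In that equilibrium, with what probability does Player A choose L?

Let r be the probability that Player A plays H. In a completely mixed equilibrium, Player B must be indifferent between H and L.
Player B's expected payoff from H is −3r + 6(1−r); from L it is 5r − 3(1−r).
Setting these equal: −9r + 6 = 8r − 3, so r = 9/17.
Therefore Player A plays L with probability 1 − 9/17 = 8/17.

8/17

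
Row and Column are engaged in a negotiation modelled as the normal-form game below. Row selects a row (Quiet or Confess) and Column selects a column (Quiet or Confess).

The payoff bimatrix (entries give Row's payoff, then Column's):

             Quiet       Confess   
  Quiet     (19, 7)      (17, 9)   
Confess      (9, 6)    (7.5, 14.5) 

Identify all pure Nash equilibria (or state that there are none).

(Quiet, Confess)

(Quiet, Quiet): Column prefers Confess (9 > 7) — not an equilibrium.
(Quiet, Confess): Row gets 17 ≥ 7.5 from Confess, and Column gets 9 ≥ 7 from Quiet — Nash equilibrium.
(Confess, Quiet): Row prefers Quiet (19 > 9); Column prefers Confess (14.5 > 6) — not an equilibrium.
(Confess, Confess): Row prefers Quiet (17 > 7.5) — not an equilibrium.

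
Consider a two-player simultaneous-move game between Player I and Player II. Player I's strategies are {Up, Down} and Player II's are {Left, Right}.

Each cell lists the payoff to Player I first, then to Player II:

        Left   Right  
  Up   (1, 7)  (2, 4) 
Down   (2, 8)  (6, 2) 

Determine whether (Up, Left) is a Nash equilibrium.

At (Up, Left), Player I earns 1; switching to Down would give 2, so Player I would deviate.
Player II earns 7; switching to Right would give 4, so Player II has no profitable deviation.
Since at least one player can profitably deviate, this is not a Nash equilibrium.

No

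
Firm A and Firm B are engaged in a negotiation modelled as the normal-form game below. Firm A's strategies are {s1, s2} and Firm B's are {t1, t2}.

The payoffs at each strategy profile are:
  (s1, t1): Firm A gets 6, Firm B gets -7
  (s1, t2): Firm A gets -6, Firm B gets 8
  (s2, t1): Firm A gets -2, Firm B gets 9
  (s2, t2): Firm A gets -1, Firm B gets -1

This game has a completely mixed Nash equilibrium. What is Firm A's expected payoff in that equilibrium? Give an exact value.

First find y, the probability Firm B plays t1, from Firm A's indifference between s1 and s2: 6y − 6(1−y) = −2y − (1−y), giving y = 5/13.
Since Firm A is indifferent in equilibrium, Firm A's expected payoff equals the payoff from either row against (5/13, 8/13). Using s1: 6(5/13) − 6(8/13) = -18/13.

-18/13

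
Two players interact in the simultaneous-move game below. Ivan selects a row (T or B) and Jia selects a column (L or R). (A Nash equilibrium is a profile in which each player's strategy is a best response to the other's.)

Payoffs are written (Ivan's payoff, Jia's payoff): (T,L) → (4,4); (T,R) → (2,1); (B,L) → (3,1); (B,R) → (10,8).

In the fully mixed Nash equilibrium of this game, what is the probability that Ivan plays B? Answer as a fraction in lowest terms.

Let p be the probability that Ivan plays T. In a completely mixed equilibrium, Jia must be indifferent between L and R.
Jia's expected payoff from L is 4p + (1−p); from R it is p + 8(1−p).
Setting these equal: 3p + 1 = −7p + 8, so p = 7/10.
Therefore Ivan plays B with probability 1 − 7/10 = 3/10.

3/10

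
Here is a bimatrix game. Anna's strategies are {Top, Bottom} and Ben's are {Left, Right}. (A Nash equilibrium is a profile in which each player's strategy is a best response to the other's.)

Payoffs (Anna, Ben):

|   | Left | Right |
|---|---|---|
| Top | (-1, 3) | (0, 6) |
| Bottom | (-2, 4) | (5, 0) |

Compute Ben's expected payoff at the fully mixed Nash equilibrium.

First find p, the probability Anna plays Top, from Ben's indifference between Left and Right: 3p + 4(1−p) = 6p, giving p = 4/7.
Since Ben is indifferent in equilibrium, Ben's expected payoff equals the payoff from either column against (4/7, 3/7). Using Left: 3(4/7) + 4(3/7) = 24/7.

24/7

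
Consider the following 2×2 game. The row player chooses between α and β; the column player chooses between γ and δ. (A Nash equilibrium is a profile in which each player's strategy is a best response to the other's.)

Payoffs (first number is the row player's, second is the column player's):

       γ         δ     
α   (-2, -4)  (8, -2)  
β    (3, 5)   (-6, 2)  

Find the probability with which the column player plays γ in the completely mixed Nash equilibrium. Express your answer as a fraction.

Let y be the probability that the column player plays γ. In a completely mixed equilibrium, the row player must be indifferent between α and β.
The row player's expected payoff from α is −2y + 8(1−y); from β it is 3y − 6(1−y).
Setting these equal: −10y + 8 = 9y − 6, so y = 14/19.

14/19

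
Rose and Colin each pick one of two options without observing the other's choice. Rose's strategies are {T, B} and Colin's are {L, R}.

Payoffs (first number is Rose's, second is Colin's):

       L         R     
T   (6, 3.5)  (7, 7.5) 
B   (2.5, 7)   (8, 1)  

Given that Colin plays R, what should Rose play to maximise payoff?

Against R, Rose earns 7 from T and 8 from B.
So B is the best response.

B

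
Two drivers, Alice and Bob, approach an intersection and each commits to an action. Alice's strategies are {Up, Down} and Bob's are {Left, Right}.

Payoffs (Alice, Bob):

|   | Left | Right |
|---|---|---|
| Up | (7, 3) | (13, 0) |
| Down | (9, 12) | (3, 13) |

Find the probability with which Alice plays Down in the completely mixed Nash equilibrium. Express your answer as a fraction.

3/4

Let r be the probability that Alice plays Up. In a completely mixed equilibrium, Bob must be indifferent between Left and Right.
Bob's expected payoff from Left is 3r + 12(1−r); from Right it is 13(1−r).
Setting these equal: −9r + 12 = −13r + 13, so r = 1/4.
Therefore Alice plays Down with probability 1 − 1/4 = 3/4.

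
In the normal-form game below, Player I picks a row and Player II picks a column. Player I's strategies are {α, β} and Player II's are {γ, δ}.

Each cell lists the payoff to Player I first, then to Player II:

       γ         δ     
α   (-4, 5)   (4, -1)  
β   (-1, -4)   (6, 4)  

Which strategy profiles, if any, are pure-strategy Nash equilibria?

(β, δ)

(α, γ): Player I prefers β (-1 > -4) — not an equilibrium.
(α, δ): Player I prefers β (6 > 4); Player II prefers γ (5 > -1) — not an equilibrium.
(β, γ): Player II prefers δ (4 > -4) — not an equilibrium.
(β, δ): Player I gets 6 ≥ 4 from α, and Player II gets 4 ≥ -4 from γ — Nash equilibrium.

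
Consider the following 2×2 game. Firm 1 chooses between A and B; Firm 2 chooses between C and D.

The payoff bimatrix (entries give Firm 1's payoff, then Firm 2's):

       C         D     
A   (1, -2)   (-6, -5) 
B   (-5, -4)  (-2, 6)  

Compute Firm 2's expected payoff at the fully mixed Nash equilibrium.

First find x, the probability Firm 1 plays A, from Firm 2's indifference between C and D: −2x − 4(1−x) = −5x + 6(1−x), giving x = 10/13.
Since Firm 2 is indifferent in equilibrium, Firm 2's expected payoff equals the payoff from either column against (10/13, 3/13). Using C: −2(10/13) − 4(3/13) = -32/13.

-32/13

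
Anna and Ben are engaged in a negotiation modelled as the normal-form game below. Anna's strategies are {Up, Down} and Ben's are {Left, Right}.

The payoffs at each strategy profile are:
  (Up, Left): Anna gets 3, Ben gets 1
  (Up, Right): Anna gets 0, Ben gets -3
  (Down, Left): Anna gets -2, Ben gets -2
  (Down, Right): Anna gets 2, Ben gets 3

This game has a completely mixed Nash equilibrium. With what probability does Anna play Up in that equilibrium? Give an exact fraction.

Let p be the probability that Anna plays Up. In a completely mixed equilibrium, Ben must be indifferent between Left and Right.
Ben's expected payoff from Left is p − 2(1−p); from Right it is −3p + 3(1−p).
Setting these equal: 3p − 2 = −6p + 3, so p = 5/9.

5/9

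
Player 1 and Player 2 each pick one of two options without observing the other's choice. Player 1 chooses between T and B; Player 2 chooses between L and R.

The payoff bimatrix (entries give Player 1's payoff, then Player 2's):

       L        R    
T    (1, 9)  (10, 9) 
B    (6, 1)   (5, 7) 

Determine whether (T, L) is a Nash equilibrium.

At (T, L), Player 1 earns 1; switching to B would give 6, so Player 1 would deviate.
Player 2 earns 9; switching to R would give 9, so Player 2 has no profitable deviation.
Since at least one player can profitably deviate, this is not a Nash equilibrium.

No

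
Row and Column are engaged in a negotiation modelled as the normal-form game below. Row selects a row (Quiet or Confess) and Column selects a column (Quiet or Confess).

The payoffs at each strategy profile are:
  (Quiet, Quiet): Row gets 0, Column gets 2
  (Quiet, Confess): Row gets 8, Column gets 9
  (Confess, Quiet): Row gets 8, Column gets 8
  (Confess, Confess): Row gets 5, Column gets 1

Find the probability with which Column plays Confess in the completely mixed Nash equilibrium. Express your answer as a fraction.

Let c be the probability that Column plays Quiet. In a completely mixed equilibrium, Row must be indifferent between Quiet and Confess.
Row's expected payoff from Quiet is 8(1−c); from Confess it is 8c + 5(1−c).
Setting these equal: −8c + 8 = 3c + 5, so c = 3/11.
Therefore Column plays Confess with probability 1 − 3/11 = 8/11.

8/11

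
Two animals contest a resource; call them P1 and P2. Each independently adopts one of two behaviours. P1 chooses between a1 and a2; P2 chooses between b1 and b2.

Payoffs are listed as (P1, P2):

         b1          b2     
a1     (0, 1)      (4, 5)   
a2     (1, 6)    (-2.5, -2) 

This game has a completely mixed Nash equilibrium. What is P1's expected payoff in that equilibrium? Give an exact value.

First find y, the probability P2 plays b1, from P1's indifference between a1 and a2: 4(1−y) = y − 2.5(1−y), giving y = 13/15.
Since P1 is indifferent in equilibrium, P1's expected payoff equals the payoff from either row against (13/15, 2/15). Using a1: 4(2/15) = 8/15.

8/15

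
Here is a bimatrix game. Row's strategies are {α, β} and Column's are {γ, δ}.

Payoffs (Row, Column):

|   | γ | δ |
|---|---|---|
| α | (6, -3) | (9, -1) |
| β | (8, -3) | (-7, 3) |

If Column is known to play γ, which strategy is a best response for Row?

β

Against γ, Row earns 6 from α and 8 from β.
So β is the best response.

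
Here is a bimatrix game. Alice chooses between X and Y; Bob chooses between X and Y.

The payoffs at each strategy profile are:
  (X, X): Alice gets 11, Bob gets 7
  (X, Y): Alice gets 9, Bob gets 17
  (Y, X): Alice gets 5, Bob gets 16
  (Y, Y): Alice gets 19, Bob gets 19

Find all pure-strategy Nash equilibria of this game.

(X, X): Bob prefers Y (17 > 7) — not an equilibrium.
(X, Y): Alice prefers Y (19 > 9) — not an equilibrium.
(Y, X): Alice prefers X (11 > 5); Bob prefers Y (19 > 16) — not an equilibrium.
(Y, Y): Alice gets 19 ≥ 9 from X, and Bob gets 19 ≥ 16 from X — Nash equilibrium.

(Y, Y)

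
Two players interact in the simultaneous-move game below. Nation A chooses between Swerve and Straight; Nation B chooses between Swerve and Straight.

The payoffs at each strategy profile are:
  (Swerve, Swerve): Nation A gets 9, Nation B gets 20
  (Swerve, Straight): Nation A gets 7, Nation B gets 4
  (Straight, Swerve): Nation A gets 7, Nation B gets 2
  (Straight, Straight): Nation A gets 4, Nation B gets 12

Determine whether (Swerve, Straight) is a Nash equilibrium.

At (Swerve, Straight), Nation A earns 7; switching to Straight would give 4, so Nation A has no profitable deviation.
Nation B earns 4; switching to Swerve would give 20, so Nation B would deviate.
Since at least one player can profitably deviate, this is not a Nash equilibrium.

No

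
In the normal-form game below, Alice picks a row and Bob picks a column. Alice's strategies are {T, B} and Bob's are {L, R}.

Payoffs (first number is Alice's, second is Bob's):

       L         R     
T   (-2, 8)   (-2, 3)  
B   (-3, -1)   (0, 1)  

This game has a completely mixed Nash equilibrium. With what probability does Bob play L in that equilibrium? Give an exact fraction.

2/3

Let q be the probability that Bob plays L. In a completely mixed equilibrium, Alice must be indifferent between T and B.
Alice's expected payoff from T is −2q − 2(1−q); from B it is −3q.
Setting these equal: -2 = −3q, so q = 2/3.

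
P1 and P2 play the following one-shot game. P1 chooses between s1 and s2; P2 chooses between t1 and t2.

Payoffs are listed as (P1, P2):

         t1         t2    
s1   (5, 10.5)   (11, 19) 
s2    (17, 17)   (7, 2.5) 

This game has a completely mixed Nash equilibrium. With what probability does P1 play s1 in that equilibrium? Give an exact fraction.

Let r be the probability that P1 plays s1. In a completely mixed equilibrium, P2 must be indifferent between t1 and t2.
P2's expected payoff from t1 is 10.5r + 17(1−r); from t2 it is 19r + 2.5(1−r).
Setting these equal: −6.5r + 17 = 16.5r + 2.5, so r = 29/46.

29/46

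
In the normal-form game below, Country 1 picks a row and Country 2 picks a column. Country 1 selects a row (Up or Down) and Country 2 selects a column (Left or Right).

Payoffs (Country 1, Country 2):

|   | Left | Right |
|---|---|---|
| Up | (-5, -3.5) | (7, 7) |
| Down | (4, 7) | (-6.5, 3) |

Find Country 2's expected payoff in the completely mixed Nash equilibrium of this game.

First find x, the probability Country 1 plays Up, from Country 2's indifference between Left and Right: −3.5x + 7(1−x) = 7x + 3(1−x), giving x = 8/29.
Since Country 2 is indifferent in equilibrium, Country 2's expected payoff equals the payoff from either column against (8/29, 21/29). Using Left: −3.5(8/29) + 7(21/29) = 119/29.

119/29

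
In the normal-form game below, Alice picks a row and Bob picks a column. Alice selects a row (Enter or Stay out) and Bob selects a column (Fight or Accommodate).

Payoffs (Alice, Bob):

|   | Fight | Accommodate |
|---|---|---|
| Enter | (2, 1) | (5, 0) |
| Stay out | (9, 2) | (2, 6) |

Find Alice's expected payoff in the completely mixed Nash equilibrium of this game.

41/10

First find q, the probability Bob plays Fight, from Alice's indifference between Enter and Stay out: 2q + 5(1−q) = 9q + 2(1−q), giving q = 3/10.
Since Alice is indifferent in equilibrium, Alice's expected payoff equals the payoff from either row against (3/10, 7/10). Using Enter: 2(3/10) + 5(7/10) = 41/10.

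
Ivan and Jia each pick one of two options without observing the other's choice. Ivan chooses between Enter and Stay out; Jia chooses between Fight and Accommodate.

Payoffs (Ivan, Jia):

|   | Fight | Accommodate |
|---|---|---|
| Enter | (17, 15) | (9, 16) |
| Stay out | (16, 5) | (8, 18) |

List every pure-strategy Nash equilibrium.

(Enter, Fight): Jia prefers Accommodate (16 > 15) — not an equilibrium.
(Enter, Accommodate): Ivan gets 9 ≥ 8 from Stay out, and Jia gets 16 ≥ 15 from Fight — Nash equilibrium.
(Stay out, Fight): Ivan prefers Enter (17 > 16); Jia prefers Accommodate (18 > 5) — not an equilibrium.
(Stay out, Accommodate): Ivan prefers Enter (9 > 8) — not an equilibrium.

(Enter, Accommodate)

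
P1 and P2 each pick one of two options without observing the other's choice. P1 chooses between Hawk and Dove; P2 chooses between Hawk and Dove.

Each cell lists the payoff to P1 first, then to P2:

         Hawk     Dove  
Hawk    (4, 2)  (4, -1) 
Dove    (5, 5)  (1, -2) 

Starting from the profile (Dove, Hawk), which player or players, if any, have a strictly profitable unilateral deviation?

Neither

P1 at (Dove, Hawk) earns 5; deviating to Hawk yields 4 — not better.
P2 earns 5; deviating to Dove yields -2 — not better.
Neither player can strictly improve; the profile is a Nash equilibrium.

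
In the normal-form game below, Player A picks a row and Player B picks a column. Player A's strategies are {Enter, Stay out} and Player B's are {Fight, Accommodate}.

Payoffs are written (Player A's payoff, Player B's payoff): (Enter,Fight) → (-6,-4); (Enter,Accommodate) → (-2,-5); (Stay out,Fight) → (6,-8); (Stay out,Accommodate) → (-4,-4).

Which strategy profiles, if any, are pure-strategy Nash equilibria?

(Enter, Fight): Player A prefers Stay out (6 > -6) — not an equilibrium.
(Enter, Accommodate): Player B prefers Fight (-4 > -5) — not an equilibrium.
(Stay out, Fight): Player B prefers Accommodate (-4 > -8) — not an equilibrium.
(Stay out, Accommodate): Player A prefers Enter (-2 > -4) — not an equilibrium.

none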